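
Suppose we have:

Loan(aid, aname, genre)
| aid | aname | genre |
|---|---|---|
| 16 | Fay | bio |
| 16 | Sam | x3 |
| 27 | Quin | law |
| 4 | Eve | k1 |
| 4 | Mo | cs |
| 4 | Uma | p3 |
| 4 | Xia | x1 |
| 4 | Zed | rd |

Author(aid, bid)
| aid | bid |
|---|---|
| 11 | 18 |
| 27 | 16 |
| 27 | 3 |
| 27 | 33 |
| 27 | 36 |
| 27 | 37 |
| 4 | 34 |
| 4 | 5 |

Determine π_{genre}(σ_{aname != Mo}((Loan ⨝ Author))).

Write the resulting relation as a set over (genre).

{k1, law, p3, rd, x1}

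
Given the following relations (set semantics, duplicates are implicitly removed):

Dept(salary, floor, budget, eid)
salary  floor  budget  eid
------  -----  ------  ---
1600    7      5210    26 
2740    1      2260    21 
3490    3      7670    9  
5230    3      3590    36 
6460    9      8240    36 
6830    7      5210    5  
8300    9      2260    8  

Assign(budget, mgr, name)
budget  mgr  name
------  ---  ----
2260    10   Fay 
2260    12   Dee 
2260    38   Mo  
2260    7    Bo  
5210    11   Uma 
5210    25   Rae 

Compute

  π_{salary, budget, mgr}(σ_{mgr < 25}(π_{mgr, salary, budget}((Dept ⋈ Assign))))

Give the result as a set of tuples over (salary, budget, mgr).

{(1600, 5210, 11), (2740, 2260, 10), (2740, 2260, 12), (2740, 2260, 7), (6830, 5210, 11), (8300, 2260, 10), (8300, 2260, 12), (8300, 2260, 7)}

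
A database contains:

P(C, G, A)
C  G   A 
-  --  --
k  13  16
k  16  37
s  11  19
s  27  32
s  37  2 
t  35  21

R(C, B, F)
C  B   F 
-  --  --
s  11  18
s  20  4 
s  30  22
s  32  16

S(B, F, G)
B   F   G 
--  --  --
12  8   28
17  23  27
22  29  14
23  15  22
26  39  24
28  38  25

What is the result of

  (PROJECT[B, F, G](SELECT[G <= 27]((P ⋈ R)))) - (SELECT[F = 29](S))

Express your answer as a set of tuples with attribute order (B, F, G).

P ⋈ R (natural join on C): {(s, 11, 19, 11, 18), (s, 11, 19, 20, 4), (s, 11, 19, 30, 22), (s, 11, 19, 32, 16), (s, 27, 32, 11, 18), (s, 27, 32, 20, 4), (s, 27, 32, 30, 22), (s, 27, 32, 32, 16), (s, 37, 2, 11, 18), (s, 37, 2, 20, 4), (s, 37, 2, 30, 22), (s, 37, 2, 32, 16)}
Apply σ_{G <= 27}; surviving tuples: {(s, 11, 19, 11, 18), (s, 11, 19, 20, 4), (s, 11, 19, 30, 22), (s, 11, 19, 32, 16), (s, 27, 32, 11, 18), (s, 27, 32, 20, 4), (s, 27, 32, 30, 22), (s, 27, 32, 32, 16)}
π_{B, F, G} gives {(11, 18, 11), (11, 18, 27), (20, 4, 11), (20, 4, 27), (30, 22, 11), (30, 22, 27), (32, 16, 11), (32, 16, 27)}.
Apply σ_{F = 29}; surviving tuples: {(22, 29, 14)}
Taking the difference: {(11, 18, 11), (11, 18, 27), (20, 4, 11), (20, 4, 27), (30, 22, 11), (30, 22, 27), (32, 16, 11), (32, 16, 27)}

{(11, 18, 11), (11, 18, 27), (20, 4, 11), (20, 4, 27), (30, 22, 11), (30, 22, 27), (32, 16, 11), (32, 16, 27)}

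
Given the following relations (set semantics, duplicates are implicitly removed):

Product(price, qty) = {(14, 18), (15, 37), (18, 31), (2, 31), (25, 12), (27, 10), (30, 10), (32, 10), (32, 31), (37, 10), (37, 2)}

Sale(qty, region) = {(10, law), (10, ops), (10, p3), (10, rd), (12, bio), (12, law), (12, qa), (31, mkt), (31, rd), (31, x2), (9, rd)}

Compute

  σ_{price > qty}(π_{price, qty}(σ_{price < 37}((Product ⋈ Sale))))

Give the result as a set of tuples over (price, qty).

Joining Product and Sale on qty yields {(18, 31, mkt), (18, 31, rd), (18, 31, x2), (2, 31, mkt), (2, 31, rd), (2, 31, x2), (25, 12, bio), (25, 12, law), (25, 12, qa), (27, 10, law), (27, 10, ops), (27, 10, p3), (27, 10, rd), (30, 10, law), (30, 10, ops), (30, 10, p3), (30, 10, rd), (32, 10, law), (32, 10, ops), (32, 10, p3), (32, 10, rd), (32, 31, mkt), (32, 31, rd), (32, 31, x2), (37, 10, law), (37, 10, ops), (37, 10, p3), (37, 10, rd)}.
Selection price < 37: {(18, 31, mkt), (18, 31, rd), (18, 31, x2), (2, 31, mkt), (2, 31, rd), (2, 31, x2), (25, 12, bio), (25, 12, law), (25, 12, qa), (27, 10, law), (27, 10, ops), (27, 10, p3), (27, 10, rd), (30, 10, law), (30, 10, ops), (30, 10, p3), (30, 10, rd), (32, 10, law), (32, 10, ops), (32, 10, p3), (32, 10, rd), (32, 31, mkt), (32, 31, rd), (32, 31, x2)}
Keep only column(s) price, qty (17 duplicate(s) eliminated): {(18, 31), (2, 31), (25, 12), (27, 10), (30, 10), (32, 10), (32, 31)}
Selection price > qty: {(25, 12), (27, 10), (30, 10), (32, 10), (32, 31)}

{(25, 12), (27, 10), (30, 10), (32, 10), (32, 31)}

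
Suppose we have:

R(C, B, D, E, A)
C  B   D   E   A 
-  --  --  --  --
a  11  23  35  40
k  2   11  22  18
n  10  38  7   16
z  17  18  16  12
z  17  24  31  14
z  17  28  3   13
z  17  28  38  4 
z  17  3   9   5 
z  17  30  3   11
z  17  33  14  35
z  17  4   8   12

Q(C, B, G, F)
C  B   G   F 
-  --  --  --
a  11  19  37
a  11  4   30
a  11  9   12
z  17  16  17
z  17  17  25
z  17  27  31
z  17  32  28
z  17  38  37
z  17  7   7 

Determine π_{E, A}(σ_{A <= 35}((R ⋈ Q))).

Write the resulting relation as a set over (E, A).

{(14, 35), (16, 12), (3, 11), (3, 13), (31, 14), (38, 4), (8, 12), (9, 5)}

Joining R and Q on C, B yields {(a, 11, 23, 35, 40, 19, 37), (a, 11, 23, 35, 40, 4, 30), (a, 11, 23, 35, 40, 9, 12), (z, 17, 18, 16, 12, 16, 17), (z, 17, 18, 16, 12, 17, 25), (z, 17, 18, 16, 12, 27, 31), (z, 17, 18, 16, 12, 32, 28), (z, 17, 18, 16, 12, 38, 37), (z, 17, 18, 16, 12, 7, 7), (z, 17, 24, 31, 14, 16, 17), (z, 17, 24, 31, 14, 17, 25), (z, 17, 24, 31, 14, 27, 31), (z, 17, 24, 31, 14, 32, 28), (z, 17, 24, 31, 14, 38, 37), (z, 17, 24, 31, 14, 7, 7), (z, 17, 28, 3, 13, 16, 17), (z, 17, 28, 3, 13, 17, 25), (z, 17, 28, 3, 13, 27, 31), (z, 17, 28, 3, 13, 32, 28), (z, 17, 28, 3, 13, 38, 37), (z, 17, 28, 3, 13, 7, 7), (z, 17, 28, 38, 4, 16, 17), (z, 17, 28, 38, 4, 17, 25), (z, 17, 28, 38, 4, 27, 31), (z, 17, 28, 38, 4, 32, 28), (z, 17, 28, 38, 4, 38, 37), (z, 17, 28, 38, 4, 7, 7), (z, 17, 3, 9, 5, 16, 17), (z, 17, 3, 9, 5, 17, 25), (z, 17, 3, 9, 5, 27, 31), (z, 17, 3, 9, 5, 32, 28), (z, 17, 3, 9, 5, 38, 37), (z, 17, 3, 9, 5, 7, 7), (z, 17, 30, 3, 11, 16, 17), (z, 17, 30, 3, 11, 17, 25), (z, 17, 30, 3, 11, 27, 31), (z, 17, 30, 3, 11, 32, 28), (z, 17, 30, 3, 11, 38, 37), (z, 17, 30, 3, 11, 7, 7), (z, 17, 33, 14, 35, 16, 17), (z, 17, 33, 14, 35, 17, 25), (z, 17, 33, 14, 35, 27, 31), (z, 17, 33, 14, 35, 32, 28), (z, 17, 33, 14, 35, 38, 37), (z, 17, 33, 14, 35, 7, 7), (z, 17, 4, 8, 12, 16, 17), (z, 17, 4, 8, 12, 17, 25), (z, 17, 4, 8, 12, 27, 31), (z, 17, 4, 8, 12, 32, 28), (z, 17, 4, 8, 12, 38, 37), (z, 17, 4, 8, 12, 7, 7)}.
Filtering on A <= 35 leaves {(z, 17, 18, 16, 12, 16, 17), (z, 17, 18, 16, 12, 17, 25), (z, 17, 18, 16, 12, 27, 31), (z, 17, 18, 16, 12, 32, 28), (z, 17, 18, 16, 12, 38, 37), (z, 17, 18, 16, 12, 7, 7), (z, 17, 24, 31, 14, 16, 17), (z, 17, 24, 31, 14, 17, 25), (z, 17, 24, 31, 14, 27, 31), (z, 17, 24, 31, 14, 32, 28), (z, 17, 24, 31, 14, 38, 37), (z, 17, 24, 31, 14, 7, 7), (z, 17, 28, 3, 13, 16, 17), (z, 17, 28, 3, 13, 17, 25), (z, 17, 28, 3, 13, 27, 31), (z, 17, 28, 3, 13, 32, 28), (z, 17, 28, 3, 13, 38, 37), (z, 17, 28, 3, 13, 7, 7), (z, 17, 28, 38, 4, 16, 17), (z, 17, 28, 38, 4, 17, 25), (z, 17, 28, 38, 4, 27, 31), (z, 17, 28, 38, 4, 32, 28), (z, 17, 28, 38, 4, 38, 37), (z, 17, 28, 38, 4, 7, 7), (z, 17, 3, 9, 5, 16, 17), (z, 17, 3, 9, 5, 17, 25), (z, 17, 3, 9, 5, 27, 31), (z, 17, 3, 9, 5, 32, 28), (z, 17, 3, 9, 5, 38, 37), (z, 17, 3, 9, 5, 7, 7), (z, 17, 30, 3, 11, 16, 17), (z, 17, 30, 3, 11, 17, 25), (z, 17, 30, 3, 11, 27, 31), (z, 17, 30, 3, 11, 32, 28), (z, 17, 30, 3, 11, 38, 37), (z, 17, 30, 3, 11, 7, 7), (z, 17, 33, 14, 35, 16, 17), (z, 17, 33, 14, 35, 17, 25), (z, 17, 33, 14, 35, 27, 31), (z, 17, 33, 14, 35, 32, 28), (z, 17, 33, 14, 35, 38, 37), (z, 17, 33, 14, 35, 7, 7), (z, 17, 4, 8, 12, 16, 17), (z, 17, 4, 8, 12, 17, 25), (z, 17, 4, 8, 12, 27, 31), (z, 17, 4, 8, 12, 32, 28), (z, 17, 4, 8, 12, 38, 37), (z, 17, 4, 8, 12, 7, 7)}.
π_{E, A} gives {(14, 35), (16, 12), (3, 11), (3, 13), (31, 14), (38, 4), (8, 12), (9, 5)} (40 duplicate(s) eliminated).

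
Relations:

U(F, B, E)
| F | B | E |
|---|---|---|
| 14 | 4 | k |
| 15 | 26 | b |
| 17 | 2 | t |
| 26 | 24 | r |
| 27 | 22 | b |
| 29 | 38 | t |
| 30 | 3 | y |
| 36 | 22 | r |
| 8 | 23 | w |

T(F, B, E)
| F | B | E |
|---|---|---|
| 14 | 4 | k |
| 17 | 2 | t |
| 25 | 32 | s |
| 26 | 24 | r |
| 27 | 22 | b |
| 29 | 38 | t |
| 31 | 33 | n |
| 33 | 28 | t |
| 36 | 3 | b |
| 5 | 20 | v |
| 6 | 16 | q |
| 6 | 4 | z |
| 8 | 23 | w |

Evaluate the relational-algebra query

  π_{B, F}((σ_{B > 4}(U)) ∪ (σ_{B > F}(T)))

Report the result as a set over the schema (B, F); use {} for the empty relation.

Apply σ_{B > 4}; surviving tuples: {(15, 26, b), (26, 24, r), (27, 22, b), (29, 38, t), (36, 22, r), (8, 23, w)}
Apply σ_{B > F}; surviving tuples: {(25, 32, s), (29, 38, t), (31, 33, n), (5, 20, v), (6, 16, q), (8, 23, w)}
Taking the union: {(15, 26, b), (25, 32, s), (26, 24, r), (27, 22, b), (29, 38, t), (31, 33, n), (36, 22, r), (5, 20, v), (6, 16, q), (8, 23, w)}
Keep only column(s) B, F: {(16, 6), (20, 5), (22, 27), (22, 36), (23, 8), (24, 26), (26, 15), (32, 25), (33, 31), (38, 29)}

{(16, 6), (20, 5), (22, 27), (22, 36), (23, 8), (24, 26), (26, 15), (32, 25), (33, 31), (38, 29)}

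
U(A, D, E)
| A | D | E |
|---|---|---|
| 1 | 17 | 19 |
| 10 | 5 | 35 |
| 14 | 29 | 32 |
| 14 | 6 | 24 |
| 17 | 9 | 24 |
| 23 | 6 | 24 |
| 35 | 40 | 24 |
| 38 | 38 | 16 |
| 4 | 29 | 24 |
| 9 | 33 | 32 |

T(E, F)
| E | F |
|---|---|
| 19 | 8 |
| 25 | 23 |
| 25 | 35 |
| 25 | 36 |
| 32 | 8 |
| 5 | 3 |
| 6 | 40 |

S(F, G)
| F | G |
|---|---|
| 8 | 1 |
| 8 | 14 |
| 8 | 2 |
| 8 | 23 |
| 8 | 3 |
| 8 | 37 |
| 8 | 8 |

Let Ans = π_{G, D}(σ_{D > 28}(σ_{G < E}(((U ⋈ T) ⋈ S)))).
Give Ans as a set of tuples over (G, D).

{(1, 29), (1, 33), (14, 29), (14, 33), (2, 29), (2, 33), (23, 29), (23, 33), (3, 29), (3, 33), (8, 29), (8, 33)}

Joining U and T on E yields {(1, 17, 19, 8), (14, 29, 32, 8), (9, 33, 32, 8)}.
Joining (U ⋈ T) and S on F yields {(1, 17, 19, 8, 1), (1, 17, 19, 8, 14), (1, 17, 19, 8, 2), (1, 17, 19, 8, 23), (1, 17, 19, 8, 3), (1, 17, 19, 8, 37), (1, 17, 19, 8, 8), (14, 29, 32, 8, 1), (14, 29, 32, 8, 14), (14, 29, 32, 8, 2), (14, 29, 32, 8, 23), (14, 29, 32, 8, 3), (14, 29, 32, 8, 37), (14, 29, 32, 8, 8), (9, 33, 32, 8, 1), (9, 33, 32, 8, 14), (9, 33, 32, 8, 2), (9, 33, 32, 8, 23), (9, 33, 32, 8, 3), (9, 33, 32, 8, 37), (9, 33, 32, 8, 8)}.
Selection G < E: {(1, 17, 19, 8, 1), (1, 17, 19, 8, 14), (1, 17, 19, 8, 2), (1, 17, 19, 8, 3), (1, 17, 19, 8, 8), (14, 29, 32, 8, 1), (14, 29, 32, 8, 14), (14, 29, 32, 8, 2), (14, 29, 32, 8, 23), (14, 29, 32, 8, 3), (14, 29, 32, 8, 8), (9, 33, 32, 8, 1), (9, 33, 32, 8, 14), (9, 33, 32, 8, 2), (9, 33, 32, 8, 23), (9, 33, 32, 8, 3), (9, 33, 32, 8, 8)}
Selection D > 28: {(14, 29, 32, 8, 1), (14, 29, 32, 8, 14), (14, 29, 32, 8, 2), (14, 29, 32, 8, 23), (14, 29, 32, 8, 3), (14, 29, 32, 8, 8), (9, 33, 32, 8, 1), (9, 33, 32, 8, 14), (9, 33, 32, 8, 2), (9, 33, 32, 8, 23), (9, 33, 32, 8, 3), (9, 33, 32, 8, 8)}
Projecting to G, D: {(1, 29), (1, 33), (14, 29), (14, 33), (2, 29), (2, 33), (23, 29), (23, 33), (3, 29), (3, 33), (8, 29), (8, 33)}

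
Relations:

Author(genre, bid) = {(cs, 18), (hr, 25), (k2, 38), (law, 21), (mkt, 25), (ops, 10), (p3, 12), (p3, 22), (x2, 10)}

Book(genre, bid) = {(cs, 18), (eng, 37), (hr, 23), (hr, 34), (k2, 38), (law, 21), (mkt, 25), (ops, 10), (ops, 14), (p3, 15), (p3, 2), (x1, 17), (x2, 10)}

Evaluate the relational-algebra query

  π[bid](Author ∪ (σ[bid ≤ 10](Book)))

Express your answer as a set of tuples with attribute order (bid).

{10, 12, 18, 2, 21, 22, 25, 38}

Selection bid ≤ 10: {(ops, 10), (p3, 2), (x2, 10)}
Taking the union: {(cs, 18), (hr, 25), (k2, 38), (law, 21), (mkt, 25), (ops, 10), (p3, 12), (p3, 2), (p3, 22), (x2, 10)}
Keep only column(s) bid (2 duplicate(s) eliminated): {10, 12, 18, 2, 21, 22, 25, 38}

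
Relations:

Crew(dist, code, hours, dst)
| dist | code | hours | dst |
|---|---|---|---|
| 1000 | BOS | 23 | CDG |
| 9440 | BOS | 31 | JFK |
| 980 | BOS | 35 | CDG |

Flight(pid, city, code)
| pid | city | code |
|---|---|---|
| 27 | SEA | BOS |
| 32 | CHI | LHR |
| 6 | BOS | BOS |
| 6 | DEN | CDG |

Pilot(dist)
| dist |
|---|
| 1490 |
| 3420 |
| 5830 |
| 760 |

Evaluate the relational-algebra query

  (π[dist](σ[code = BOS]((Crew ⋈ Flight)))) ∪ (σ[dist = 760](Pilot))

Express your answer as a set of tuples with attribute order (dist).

Crew ⋈ Flight (natural join on code): {(1000, BOS, 23, CDG, 27, SEA), (1000, BOS, 23, CDG, 6, BOS), (9440, BOS, 31, JFK, 27, SEA), (9440, BOS, 31, JFK, 6, BOS), (980, BOS, 35, CDG, 27, SEA), (980, BOS, 35, CDG, 6, BOS)}
Selection code = BOS: {(1000, BOS, 23, CDG, 27, SEA), (1000, BOS, 23, CDG, 6, BOS), (9440, BOS, 31, JFK, 27, SEA), (9440, BOS, 31, JFK, 6, BOS), (980, BOS, 35, CDG, 27, SEA), (980, BOS, 35, CDG, 6, BOS)}
Projecting to dist (3 duplicate(s) eliminated): {1000, 9440, 980}
Selection dist = 760: {760}
Union: {1000, 9440, 980} with {760} → {1000, 760, 9440, 980}

{1000, 760, 9440, 980}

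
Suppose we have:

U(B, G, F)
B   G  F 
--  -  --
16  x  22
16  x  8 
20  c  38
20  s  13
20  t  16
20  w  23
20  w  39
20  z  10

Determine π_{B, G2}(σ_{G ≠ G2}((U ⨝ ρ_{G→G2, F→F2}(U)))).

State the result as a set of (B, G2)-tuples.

{(20, c), (20, s), (20, t), (20, w), (20, z)}

ρ[G→G2, F→F2]: schema becomes (B, G2, F2); tuples unchanged.
Natural join on B: {(16, x, 22, x, 22), (16, x, 22, x, 8), (16, x, 8, x, 22), (16, x, 8, x, 8), (20, c, 38, c, 38), (20, c, 38, s, 13), (20, c, 38, t, 16), (20, c, 38, w, 23), (20, c, 38, w, 39), (20, c, 38, z, 10), (20, s, 13, c, 38), (20, s, 13, s, 13), (20, s, 13, t, 16), (20, s, 13, w, 23), (20, s, 13, w, 39), (20, s, 13, z, 10), (20, t, 16, c, 38), (20, t, 16, s, 13), (20, t, 16, t, 16), (20, t, 16, w, 23), (20, t, 16, w, 39), (20, t, 16, z, 10), (20, w, 23, c, 38), (20, w, 23, s, 13), (20, w, 23, t, 16), (20, w, 23, w, 23), (20, w, 23, w, 39), (20, w, 23, z, 10), (20, w, 39, c, 38), (20, w, 39, s, 13), (20, w, 39, t, 16), (20, w, 39, w, 23), (20, w, 39, w, 39), (20, w, 39, z, 10), (20, z, 10, c, 38), (20, z, 10, s, 13), (20, z, 10, t, 16), (20, z, 10, w, 23), (20, z, 10, w, 39), (20, z, 10, z, 10)}
Apply σ_{G ≠ G2}; surviving tuples: {(20, c, 38, s, 13), (20, c, 38, t, 16), (20, c, 38, w, 23), (20, c, 38, w, 39), (20, c, 38, z, 10), (20, s, 13, c, 38), (20, s, 13, t, 16), (20, s, 13, w, 23), (20, s, 13, w, 39), (20, s, 13, z, 10), (20, t, 16, c, 38), (20, t, 16, s, 13), (20, t, 16, w, 23), (20, t, 16, w, 39), (20, t, 16, z, 10), (20, w, 23, c, 38), (20, w, 23, s, 13), (20, w, 23, t, 16), (20, w, 23, z, 10), (20, w, 39, c, 38), (20, w, 39, s, 13), (20, w, 39, t, 16), (20, w, 39, z, 10), (20, z, 10, c, 38), (20, z, 10, s, 13), (20, z, 10, t, 16), (20, z, 10, w, 23), (20, z, 10, w, 39)}
Projecting to B, G2 (23 duplicate(s) eliminated): {(20, c), (20, s), (20, t), (20, w), (20, z)}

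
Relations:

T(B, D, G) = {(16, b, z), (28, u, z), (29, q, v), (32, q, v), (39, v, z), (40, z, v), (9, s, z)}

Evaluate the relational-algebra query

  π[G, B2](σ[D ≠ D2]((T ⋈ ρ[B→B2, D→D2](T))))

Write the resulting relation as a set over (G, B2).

ρ[B→B2, D→D2]: schema becomes (B2, D2, G); tuples unchanged.
T ⋈ ρ[B→B2, D→D2](T) (natural join on G): {(16, b, z, 16, b), (16, b, z, 28, u), (16, b, z, 39, v), (16, b, z, 9, s), (28, u, z, 16, b), (28, u, z, 28, u), (28, u, z, 39, v), (28, u, z, 9, s), (29, q, v, 29, q), (29, q, v, 32, q), (29, q, v, 40, z), (32, q, v, 29, q), (32, q, v, 32, q), (32, q, v, 40, z), (39, v, z, 16, b), (39, v, z, 28, u), (39, v, z, 39, v), (39, v, z, 9, s), (40, z, v, 29, q), (40, z, v, 32, q), (40, z, v, 40, z), (9, s, z, 16, b), (9, s, z, 28, u), (9, s, z, 39, v), (9, s, z, 9, s)}
Filtering on D ≠ D2 leaves {(16, b, z, 28, u), (16, b, z, 39, v), (16, b, z, 9, s), (28, u, z, 16, b), (28, u, z, 39, v), (28, u, z, 9, s), (29, q, v, 40, z), (32, q, v, 40, z), (39, v, z, 16, b), (39, v, z, 28, u), (39, v, z, 9, s), (40, z, v, 29, q), (40, z, v, 32, q), (9, s, z, 16, b), (9, s, z, 28, u), (9, s, z, 39, v)}.
π[G, B2]: project onto (G, B2) (9 duplicate(s) eliminated) → {(v, 29), (v, 32), (v, 40), (z, 16), (z, 28), (z, 39), (z, 9)}

{(v, 29), (v, 32), (v, 40), (z, 16), (z, 28), (z, 39), (z, 9)}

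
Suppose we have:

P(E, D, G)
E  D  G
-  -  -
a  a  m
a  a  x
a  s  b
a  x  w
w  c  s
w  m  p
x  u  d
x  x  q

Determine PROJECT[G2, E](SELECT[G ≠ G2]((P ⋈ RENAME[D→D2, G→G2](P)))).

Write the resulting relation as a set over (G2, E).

{(b, a), (d, x), (m, a), (p, w), (q, x), (s, w), (w, a), (x, a)}

ρ[D→D2, G→G2]: schema becomes (E, D2, G2); tuples unchanged.
Joining P and RENAME[D→D2, G→G2](P) on E yields {(a, a, m, a, m), (a, a, m, a, x), (a, a, m, s, b), (a, a, m, x, w), (a, a, x, a, m), (a, a, x, a, x), (a, a, x, s, b), (a, a, x, x, w), (a, s, b, a, m), (a, s, b, a, x), (a, s, b, s, b), (a, s, b, x, w), (a, x, w, a, m), (a, x, w, a, x), (a, x, w, s, b), (a, x, w, x, w), (w, c, s, c, s), (w, c, s, m, p), (w, m, p, c, s), (w, m, p, m, p), (x, u, d, u, d), (x, u, d, x, q), (x, x, q, u, d), (x, x, q, x, q)}.
Selection G ≠ G2: {(a, a, m, a, x), (a, a, m, s, b), (a, a, m, x, w), (a, a, x, a, m), (a, a, x, s, b), (a, a, x, x, w), (a, s, b, a, m), (a, s, b, a, x), (a, s, b, x, w), (a, x, w, a, m), (a, x, w, a, x), (a, x, w, s, b), (w, c, s, m, p), (w, m, p, c, s), (x, u, d, x, q), (x, x, q, u, d)}
Keep only column(s) G2, E (8 duplicate(s) eliminated): {(b, a), (d, x), (m, a), (p, w), (q, x), (s, w), (w, a), (x, a)}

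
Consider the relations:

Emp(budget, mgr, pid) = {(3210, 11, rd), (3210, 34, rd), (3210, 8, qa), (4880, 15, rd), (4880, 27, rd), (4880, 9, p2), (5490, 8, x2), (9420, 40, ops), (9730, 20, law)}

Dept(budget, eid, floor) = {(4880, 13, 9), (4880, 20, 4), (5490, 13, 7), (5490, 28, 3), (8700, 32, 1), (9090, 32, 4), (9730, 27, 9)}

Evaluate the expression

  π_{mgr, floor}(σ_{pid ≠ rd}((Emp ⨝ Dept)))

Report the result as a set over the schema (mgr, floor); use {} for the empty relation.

{(20, 9), (8, 3), (8, 7), (9, 4), (9, 9)}

Natural join on budget: {(4880, 15, rd, 13, 9), (4880, 15, rd, 20, 4), (4880, 27, rd, 13, 9), (4880, 27, rd, 20, 4), (4880, 9, p2, 13, 9), (4880, 9, p2, 20, 4), (5490, 8, x2, 13, 7), (5490, 8, x2, 28, 3), (9730, 20, law, 27, 9)}
σ[pid ≠ rd]: keep tuples satisfying pid ≠ rd → {(4880, 9, p2, 13, 9), (4880, 9, p2, 20, 4), (5490, 8, x2, 13, 7), (5490, 8, x2, 28, 3), (9730, 20, law, 27, 9)}
π_{mgr, floor} gives {(20, 9), (8, 3), (8, 7), (9, 4), (9, 9)}.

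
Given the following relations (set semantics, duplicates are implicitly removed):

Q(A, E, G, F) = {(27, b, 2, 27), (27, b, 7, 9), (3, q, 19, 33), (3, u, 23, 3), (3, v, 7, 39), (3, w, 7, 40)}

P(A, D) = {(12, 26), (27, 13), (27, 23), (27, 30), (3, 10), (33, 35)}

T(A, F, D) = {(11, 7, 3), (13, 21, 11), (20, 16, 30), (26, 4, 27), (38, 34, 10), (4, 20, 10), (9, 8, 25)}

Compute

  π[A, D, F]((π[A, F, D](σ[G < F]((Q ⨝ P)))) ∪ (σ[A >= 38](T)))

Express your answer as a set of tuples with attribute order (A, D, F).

Natural join on A: {(27, b, 2, 27, 13), (27, b, 2, 27, 23), (27, b, 2, 27, 30), (27, b, 7, 9, 13), (27, b, 7, 9, 23), (27, b, 7, 9, 30), (3, q, 19, 33, 10), (3, u, 23, 3, 10), (3, v, 7, 39, 10), (3, w, 7, 40, 10)}
Selection G < F: {(27, b, 2, 27, 13), (27, b, 2, 27, 23), (27, b, 2, 27, 30), (27, b, 7, 9, 13), (27, b, 7, 9, 23), (27, b, 7, 9, 30), (3, q, 19, 33, 10), (3, v, 7, 39, 10), (3, w, 7, 40, 10)}
π[A, F, D]: project onto (A, F, D) → {(27, 27, 13), (27, 27, 23), (27, 27, 30), (27, 9, 13), (27, 9, 23), (27, 9, 30), (3, 33, 10), (3, 39, 10), (3, 40, 10)}
Selection A >= 38: {(38, 34, 10)}
Set union of the two operands is {(27, 27, 13), (27, 27, 23), (27, 27, 30), (27, 9, 13), (27, 9, 23), (27, 9, 30), (3, 33, 10), (3, 39, 10), (3, 40, 10), (38, 34, 10)}.
π[A, D, F]: project onto (A, D, F) → {(27, 13, 27), (27, 13, 9), (27, 23, 27), (27, 23, 9), (27, 30, 27), (27, 30, 9), (3, 10, 33), (3, 10, 39), (3, 10, 40), (38, 10, 34)}

{(27, 13, 27), (27, 13, 9), (27, 23, 27), (27, 23, 9), (27, 30, 27), (27, 30, 9), (3, 10, 33), (3, 10, 39), (3, 10, 40), (38, 10, 34)}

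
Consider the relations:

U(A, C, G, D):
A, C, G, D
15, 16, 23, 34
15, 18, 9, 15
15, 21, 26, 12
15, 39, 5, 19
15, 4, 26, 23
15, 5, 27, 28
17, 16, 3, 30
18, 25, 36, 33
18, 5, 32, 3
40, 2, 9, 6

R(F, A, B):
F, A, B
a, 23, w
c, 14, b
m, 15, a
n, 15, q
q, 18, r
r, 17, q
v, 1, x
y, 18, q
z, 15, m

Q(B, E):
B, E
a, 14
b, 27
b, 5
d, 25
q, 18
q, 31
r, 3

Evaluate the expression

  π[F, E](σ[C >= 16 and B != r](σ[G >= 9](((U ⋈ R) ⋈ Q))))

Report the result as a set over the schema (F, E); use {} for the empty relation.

{(m, 14), (n, 18), (n, 31), (y, 18), (y, 31)}

U ⋈ R (natural join on A): {(15, 16, 23, 34, m, a), (15, 16, 23, 34, n, q), (15, 16, 23, 34, z, m), (15, 18, 9, 15, m, a), (15, 18, 9, 15, n, q), (15, 18, 9, 15, z, m), (15, 21, 26, 12, m, a), (15, 21, 26, 12, n, q), (15, 21, 26, 12, z, m), (15, 39, 5, 19, m, a), (15, 39, 5, 19, n, q), (15, 39, 5, 19, z, m), (15, 4, 26, 23, m, a), (15, 4, 26, 23, n, q), (15, 4, 26, 23, z, m), (15, 5, 27, 28, m, a), (15, 5, 27, 28, n, q), (15, 5, 27, 28, z, m), (17, 16, 3, 30, r, q), (18, 25, 36, 33, q, r), (18, 25, 36, 33, y, q), (18, 5, 32, 3, q, r), (18, 5, 32, 3, y, q)}
(U ⋈ R) ⋈ Q (natural join on B): {(15, 16, 23, 34, m, a, 14), (15, 16, 23, 34, n, q, 18), (15, 16, 23, 34, n, q, 31), (15, 18, 9, 15, m, a, 14), (15, 18, 9, 15, n, q, 18), (15, 18, 9, 15, n, q, 31), (15, 21, 26, 12, m, a, 14), (15, 21, 26, 12, n, q, 18), (15, 21, 26, 12, n, q, 31), (15, 39, 5, 19, m, a, 14), (15, 39, 5, 19, n, q, 18), (15, 39, 5, 19, n, q, 31), (15, 4, 26, 23, m, a, 14), (15, 4, 26, 23, n, q, 18), (15, 4, 26, 23, n, q, 31), (15, 5, 27, 28, m, a, 14), (15, 5, 27, 28, n, q, 18), (15, 5, 27, 28, n, q, 31), (17, 16, 3, 30, r, q, 18), (17, 16, 3, 30, r, q, 31), (18, 25, 36, 33, q, r, 3), (18, 25, 36, 33, y, q, 18), (18, 25, 36, 33, y, q, 31), (18, 5, 32, 3, q, r, 3), (18, 5, 32, 3, y, q, 18), (18, 5, 32, 3, y, q, 31)}
σ[G >= 9]: keep tuples satisfying G >= 9 → {(15, 16, 23, 34, m, a, 14), (15, 16, 23, 34, n, q, 18), (15, 16, 23, 34, n, q, 31), (15, 18, 9, 15, m, a, 14), (15, 18, 9, 15, n, q, 18), (15, 18, 9, 15, n, q, 31), (15, 21, 26, 12, m, a, 14), (15, 21, 26, 12, n, q, 18), (15, 21, 26, 12, n, q, 31), (15, 4, 26, 23, m, a, 14), (15, 4, 26, 23, n, q, 18), (15, 4, 26, 23, n, q, 31), (15, 5, 27, 28, m, a, 14), (15, 5, 27, 28, n, q, 18), (15, 5, 27, 28, n, q, 31), (18, 25, 36, 33, q, r, 3), (18, 25, 36, 33, y, q, 18), (18, 25, 36, 33, y, q, 31), (18, 5, 32, 3, q, r, 3), (18, 5, 32, 3, y, q, 18), (18, 5, 32, 3, y, q, 31)}
σ[C >= 16 and B != r]: keep tuples satisfying C >= 16 and B != r → {(15, 16, 23, 34, m, a, 14), (15, 16, 23, 34, n, q, 18), (15, 16, 23, 34, n, q, 31), (15, 18, 9, 15, m, a, 14), (15, 18, 9, 15, n, q, 18), (15, 18, 9, 15, n, q, 31), (15, 21, 26, 12, m, a, 14), (15, 21, 26, 12, n, q, 18), (15, 21, 26, 12, n, q, 31), (18, 25, 36, 33, y, q, 18), (18, 25, 36, 33, y, q, 31)}
π_{F, E} gives {(m, 14), (n, 18), (n, 31), (y, 18), (y, 31)} (6 duplicate(s) eliminated).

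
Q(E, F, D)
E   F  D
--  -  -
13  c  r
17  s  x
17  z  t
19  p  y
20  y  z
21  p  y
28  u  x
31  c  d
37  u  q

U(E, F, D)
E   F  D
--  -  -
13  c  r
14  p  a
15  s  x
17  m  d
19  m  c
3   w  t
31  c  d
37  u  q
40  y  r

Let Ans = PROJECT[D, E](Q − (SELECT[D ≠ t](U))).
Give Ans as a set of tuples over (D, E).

{(t, 17), (x, 17), (x, 28), (y, 19), (y, 21), (z, 20)}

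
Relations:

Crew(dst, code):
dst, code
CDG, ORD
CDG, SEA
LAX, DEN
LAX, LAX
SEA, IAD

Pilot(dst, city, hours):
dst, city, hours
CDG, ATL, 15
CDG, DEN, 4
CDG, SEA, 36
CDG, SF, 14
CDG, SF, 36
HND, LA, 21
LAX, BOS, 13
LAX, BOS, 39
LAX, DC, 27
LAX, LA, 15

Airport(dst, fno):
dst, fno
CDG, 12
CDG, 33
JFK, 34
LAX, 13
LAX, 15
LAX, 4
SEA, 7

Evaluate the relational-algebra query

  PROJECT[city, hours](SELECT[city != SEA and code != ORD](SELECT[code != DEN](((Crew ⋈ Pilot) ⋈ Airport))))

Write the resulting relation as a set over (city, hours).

Crew ⋈ Pilot (natural join on dst): {(CDG, ORD, ATL, 15), (CDG, ORD, DEN, 4), (CDG, ORD, SEA, 36), (CDG, ORD, SF, 14), (CDG, ORD, SF, 36), (CDG, SEA, ATL, 15), (CDG, SEA, DEN, 4), (CDG, SEA, SEA, 36), (CDG, SEA, SF, 14), (CDG, SEA, SF, 36), (LAX, DEN, BOS, 13), (LAX, DEN, BOS, 39), (LAX, DEN, DC, 27), (LAX, DEN, LA, 15), (LAX, LAX, BOS, 13), (LAX, LAX, BOS, 39), (LAX, LAX, DC, 27), (LAX, LAX, LA, 15)}
(Crew ⋈ Pilot) ⋈ Airport (natural join on dst): {(CDG, ORD, ATL, 15, 12), (CDG, ORD, ATL, 15, 33), (CDG, ORD, DEN, 4, 12), (CDG, ORD, DEN, 4, 33), (CDG, ORD, SEA, 36, 12), (CDG, ORD, SEA, 36, 33), (CDG, ORD, SF, 14, 12), (CDG, ORD, SF, 14, 33), (CDG, ORD, SF, 36, 12), (CDG, ORD, SF, 36, 33), (CDG, SEA, ATL, 15, 12), (CDG, SEA, ATL, 15, 33), (CDG, SEA, DEN, 4, 12), (CDG, SEA, DEN, 4, 33), (CDG, SEA, SEA, 36, 12), (CDG, SEA, SEA, 36, 33), (CDG, SEA, SF, 14, 12), (CDG, SEA, SF, 14, 33), (CDG, SEA, SF, 36, 12), (CDG, SEA, SF, 36, 33), (LAX, DEN, BOS, 13, 13), (LAX, DEN, BOS, 13, 15), (LAX, DEN, BOS, 13, 4), (LAX, DEN, BOS, 39, 13), (LAX, DEN, BOS, 39, 15), (LAX, DEN, BOS, 39, 4), (LAX, DEN, DC, 27, 13), (LAX, DEN, DC, 27, 15), (LAX, DEN, DC, 27, 4), (LAX, DEN, LA, 15, 13), (LAX, DEN, LA, 15, 15), (LAX, DEN, LA, 15, 4), (LAX, LAX, BOS, 13, 13), (LAX, LAX, BOS, 13, 15), (LAX, LAX, BOS, 13, 4), (LAX, LAX, BOS, 39, 13), (LAX, LAX, BOS, 39, 15), (LAX, LAX, BOS, 39, 4), (LAX, LAX, DC, 27, 13), (LAX, LAX, DC, 27, 15), (LAX, LAX, DC, 27, 4), (LAX, LAX, LA, 15, 13), (LAX, LAX, LA, 15, 15), (LAX, LAX, LA, 15, 4)}
σ[code != DEN]: keep tuples satisfying code != DEN → {(CDG, ORD, ATL, 15, 12), (CDG, ORD, ATL, 15, 33), (CDG, ORD, DEN, 4, 12), (CDG, ORD, DEN, 4, 33), (CDG, ORD, SEA, 36, 12), (CDG, ORD, SEA, 36, 33), (CDG, ORD, SF, 14, 12), (CDG, ORD, SF, 14, 33), (CDG, ORD, SF, 36, 12), (CDG, ORD, SF, 36, 33), (CDG, SEA, ATL, 15, 12), (CDG, SEA, ATL, 15, 33), (CDG, SEA, DEN, 4, 12), (CDG, SEA, DEN, 4, 33), (CDG, SEA, SEA, 36, 12), (CDG, SEA, SEA, 36, 33), (CDG, SEA, SF, 14, 12), (CDG, SEA, SF, 14, 33), (CDG, SEA, SF, 36, 12), (CDG, SEA, SF, 36, 33), (LAX, LAX, BOS, 13, 13), (LAX, LAX, BOS, 13, 15), (LAX, LAX, BOS, 13, 4), (LAX, LAX, BOS, 39, 13), (LAX, LAX, BOS, 39, 15), (LAX, LAX, BOS, 39, 4), (LAX, LAX, DC, 27, 13), (LAX, LAX, DC, 27, 15), (LAX, LAX, DC, 27, 4), (LAX, LAX, LA, 15, 13), (LAX, LAX, LA, 15, 15), (LAX, LAX, LA, 15, 4)}
σ[city != SEA and code != ORD]: keep tuples satisfying city != SEA and code != ORD → {(CDG, SEA, ATL, 15, 12), (CDG, SEA, ATL, 15, 33), (CDG, SEA, DEN, 4, 12), (CDG, SEA, DEN, 4, 33), (CDG, SEA, SF, 14, 12), (CDG, SEA, SF, 14, 33), (CDG, SEA, SF, 36, 12), (CDG, SEA, SF, 36, 33), (LAX, LAX, BOS, 13, 13), (LAX, LAX, BOS, 13, 15), (LAX, LAX, BOS, 13, 4), (LAX, LAX, BOS, 39, 13), (LAX, LAX, BOS, 39, 15), (LAX, LAX, BOS, 39, 4), (LAX, LAX, DC, 27, 13), (LAX, LAX, DC, 27, 15), (LAX, LAX, DC, 27, 4), (LAX, LAX, LA, 15, 13), (LAX, LAX, LA, 15, 15), (LAX, LAX, LA, 15, 4)}
Projecting to city, hours (12 duplicate(s) eliminated): {(ATL, 15), (BOS, 13), (BOS, 39), (DC, 27), (DEN, 4), (LA, 15), (SF, 14), (SF, 36)}

{(ATL, 15), (BOS, 13), (BOS, 39), (DC, 27), (DEN, 4), (LA, 15), (SF, 14), (SF, 36)}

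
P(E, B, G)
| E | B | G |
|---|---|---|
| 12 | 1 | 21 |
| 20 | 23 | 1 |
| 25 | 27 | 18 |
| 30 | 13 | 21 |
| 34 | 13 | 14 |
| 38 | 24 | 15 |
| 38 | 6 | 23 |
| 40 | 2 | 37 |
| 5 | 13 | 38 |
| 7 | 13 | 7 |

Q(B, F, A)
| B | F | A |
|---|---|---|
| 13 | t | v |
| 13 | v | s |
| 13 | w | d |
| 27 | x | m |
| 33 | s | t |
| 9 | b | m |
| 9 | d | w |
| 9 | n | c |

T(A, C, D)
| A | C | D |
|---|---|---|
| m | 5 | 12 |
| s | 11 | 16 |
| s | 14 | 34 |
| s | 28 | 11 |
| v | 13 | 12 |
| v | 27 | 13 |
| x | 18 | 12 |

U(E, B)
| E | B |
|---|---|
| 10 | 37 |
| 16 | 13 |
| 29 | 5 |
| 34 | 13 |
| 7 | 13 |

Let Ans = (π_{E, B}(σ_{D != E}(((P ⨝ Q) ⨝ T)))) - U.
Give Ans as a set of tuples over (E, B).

{(25, 27), (30, 13), (5, 13)}

Joining P and Q on B yields {(25, 27, 18, x, m), (30, 13, 21, t, v), (30, 13, 21, v, s), (30, 13, 21, w, d), (34, 13, 14, t, v), (34, 13, 14, v, s), (34, 13, 14, w, d), (5, 13, 38, t, v), (5, 13, 38, v, s), (5, 13, 38, w, d), (7, 13, 7, t, v), (7, 13, 7, v, s), (7, 13, 7, w, d)}.
Joining (P ⨝ Q) and T on A yields {(25, 27, 18, x, m, 5, 12), (30, 13, 21, t, v, 13, 12), (30, 13, 21, t, v, 27, 13), (30, 13, 21, v, s, 11, 16), (30, 13, 21, v, s, 14, 34), (30, 13, 21, v, s, 28, 11), (34, 13, 14, t, v, 13, 12), (34, 13, 14, t, v, 27, 13), (34, 13, 14, v, s, 11, 16), (34, 13, 14, v, s, 14, 34), (34, 13, 14, v, s, 28, 11), (5, 13, 38, t, v, 13, 12), (5, 13, 38, t, v, 27, 13), (5, 13, 38, v, s, 11, 16), (5, 13, 38, v, s, 14, 34), (5, 13, 38, v, s, 28, 11), (7, 13, 7, t, v, 13, 12), (7, 13, 7, t, v, 27, 13), (7, 13, 7, v, s, 11, 16), (7, 13, 7, v, s, 14, 34), (7, 13, 7, v, s, 28, 11)}.
Selection D != E: {(25, 27, 18, x, m, 5, 12), (30, 13, 21, t, v, 13, 12), (30, 13, 21, t, v, 27, 13), (30, 13, 21, v, s, 11, 16), (30, 13, 21, v, s, 14, 34), (30, 13, 21, v, s, 28, 11), (34, 13, 14, t, v, 13, 12), (34, 13, 14, t, v, 27, 13), (34, 13, 14, v, s, 11, 16), (34, 13, 14, v, s, 28, 11), (5, 13, 38, t, v, 13, 12), (5, 13, 38, t, v, 27, 13), (5, 13, 38, v, s, 11, 16), (5, 13, 38, v, s, 14, 34), (5, 13, 38, v, s, 28, 11), (7, 13, 7, t, v, 13, 12), (7, 13, 7, t, v, 27, 13), (7, 13, 7, v, s, 11, 16), (7, 13, 7, v, s, 14, 34), (7, 13, 7, v, s, 28, 11)}
π_{E, B} gives {(25, 27), (30, 13), (34, 13), (5, 13), (7, 13)} (15 duplicate(s) eliminated).
Difference: {(25, 27), (30, 13), (34, 13), (5, 13), (7, 13)} with {(10, 37), (16, 13), (29, 5), (34, 13), (7, 13)} → {(25, 27), (30, 13), (5, 13)}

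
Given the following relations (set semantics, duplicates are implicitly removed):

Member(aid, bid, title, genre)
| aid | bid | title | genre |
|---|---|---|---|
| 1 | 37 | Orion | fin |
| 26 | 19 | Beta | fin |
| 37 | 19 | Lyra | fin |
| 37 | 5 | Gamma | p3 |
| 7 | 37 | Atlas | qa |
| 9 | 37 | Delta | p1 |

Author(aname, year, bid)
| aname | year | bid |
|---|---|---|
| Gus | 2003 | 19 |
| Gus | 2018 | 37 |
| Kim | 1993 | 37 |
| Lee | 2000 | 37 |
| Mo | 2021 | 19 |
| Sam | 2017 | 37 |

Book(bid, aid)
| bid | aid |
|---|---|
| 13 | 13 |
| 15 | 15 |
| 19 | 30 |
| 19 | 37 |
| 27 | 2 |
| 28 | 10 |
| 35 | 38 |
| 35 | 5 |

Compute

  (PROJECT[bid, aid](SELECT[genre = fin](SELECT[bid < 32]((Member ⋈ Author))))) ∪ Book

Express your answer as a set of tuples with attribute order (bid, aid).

Joining Member and Author on bid yields {(1, 37, Orion, fin, Gus, 2018), (1, 37, Orion, fin, Kim, 1993), (1, 37, Orion, fin, Lee, 2000), (1, 37, Orion, fin, Sam, 2017), (26, 19, Beta, fin, Gus, 2003), (26, 19, Beta, fin, Mo, 2021), (37, 19, Lyra, fin, Gus, 2003), (37, 19, Lyra, fin, Mo, 2021), (7, 37, Atlas, qa, Gus, 2018), (7, 37, Atlas, qa, Kim, 1993), (7, 37, Atlas, qa, Lee, 2000), (7, 37, Atlas, qa, Sam, 2017), (9, 37, Delta, p1, Gus, 2018), (9, 37, Delta, p1, Kim, 1993), (9, 37, Delta, p1, Lee, 2000), (9, 37, Delta, p1, Sam, 2017)}.
Apply σ_{bid < 32}; surviving tuples: {(26, 19, Beta, fin, Gus, 2003), (26, 19, Beta, fin, Mo, 2021), (37, 19, Lyra, fin, Gus, 2003), (37, 19, Lyra, fin, Mo, 2021)}
Apply σ_{genre = fin}; surviving tuples: {(26, 19, Beta, fin, Gus, 2003), (26, 19, Beta, fin, Mo, 2021), (37, 19, Lyra, fin, Gus, 2003), (37, 19, Lyra, fin, Mo, 2021)}
Keep only column(s) bid, aid (2 duplicate(s) eliminated): {(19, 26), (19, 37)}
Set union of the two operands is {(13, 13), (15, 15), (19, 26), (19, 30), (19, 37), (27, 2), (28, 10), (35, 38), (35, 5)}.

{(13, 13), (15, 15), (19, 26), (19, 30), (19, 37), (27, 2), (28, 10), (35, 38), (35, 5)}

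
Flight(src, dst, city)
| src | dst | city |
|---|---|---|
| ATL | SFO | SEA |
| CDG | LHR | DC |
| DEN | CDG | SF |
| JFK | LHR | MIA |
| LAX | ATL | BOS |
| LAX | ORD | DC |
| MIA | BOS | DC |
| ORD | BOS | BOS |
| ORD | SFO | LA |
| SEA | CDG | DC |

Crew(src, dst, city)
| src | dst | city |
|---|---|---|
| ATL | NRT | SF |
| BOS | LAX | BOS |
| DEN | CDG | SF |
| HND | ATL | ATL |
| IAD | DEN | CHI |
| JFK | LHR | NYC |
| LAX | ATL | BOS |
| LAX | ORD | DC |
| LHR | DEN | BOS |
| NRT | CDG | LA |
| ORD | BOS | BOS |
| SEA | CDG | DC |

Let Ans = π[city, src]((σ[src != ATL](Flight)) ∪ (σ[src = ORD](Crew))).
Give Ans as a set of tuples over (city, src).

{(BOS, LAX), (BOS, ORD), (DC, CDG), (DC, LAX), (DC, MIA), (DC, SEA), (LA, ORD), (MIA, JFK), (SF, DEN)}

Apply σ_{src != ATL}; surviving tuples: {(CDG, LHR, DC), (DEN, CDG, SF), (JFK, LHR, MIA), (LAX, ATL, BOS), (LAX, ORD, DC), (MIA, BOS, DC), (ORD, BOS, BOS), (ORD, SFO, LA), (SEA, CDG, DC)}
Apply σ_{src = ORD}; surviving tuples: {(ORD, BOS, BOS)}
Set union of the two operands is {(CDG, LHR, DC), (DEN, CDG, SF), (JFK, LHR, MIA), (LAX, ATL, BOS), (LAX, ORD, DC), (MIA, BOS, DC), (ORD, BOS, BOS), (ORD, SFO, LA), (SEA, CDG, DC)}.
Keep only column(s) city, src: {(BOS, LAX), (BOS, ORD), (DC, CDG), (DC, LAX), (DC, MIA), (DC, SEA), (LA, ORD), (MIA, JFK), (SF, DEN)}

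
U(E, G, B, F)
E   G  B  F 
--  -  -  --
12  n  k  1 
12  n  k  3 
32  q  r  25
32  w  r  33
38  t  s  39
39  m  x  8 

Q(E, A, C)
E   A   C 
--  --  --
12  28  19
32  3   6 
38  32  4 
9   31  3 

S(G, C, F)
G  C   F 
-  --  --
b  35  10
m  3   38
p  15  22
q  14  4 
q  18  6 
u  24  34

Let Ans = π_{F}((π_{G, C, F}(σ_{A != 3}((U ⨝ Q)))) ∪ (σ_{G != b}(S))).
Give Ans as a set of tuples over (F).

{1, 22, 3, 34, 38, 39, 4, 6}

U ⋈ Q (natural join on E): {(12, n, k, 1, 28, 19), (12, n, k, 3, 28, 19), (32, q, r, 25, 3, 6), (32, w, r, 33, 3, 6), (38, t, s, 39, 32, 4)}
Selection A != 3: {(12, n, k, 1, 28, 19), (12, n, k, 3, 28, 19), (38, t, s, 39, 32, 4)}
π_{G, C, F} gives {(n, 19, 1), (n, 19, 3), (t, 4, 39)}.
Selection G != b: {(m, 3, 38), (p, 15, 22), (q, 14, 4), (q, 18, 6), (u, 24, 34)}
Union: {(n, 19, 1), (n, 19, 3), (t, 4, 39)} with {(m, 3, 38), (p, 15, 22), (q, 14, 4), (q, 18, 6), (u, 24, 34)} → {(m, 3, 38), (n, 19, 1), (n, 19, 3), (p, 15, 22), (q, 14, 4), (q, 18, 6), (t, 4, 39), (u, 24, 34)}
π_{F} gives {1, 22, 3, 34, 38, 39, 4, 6}.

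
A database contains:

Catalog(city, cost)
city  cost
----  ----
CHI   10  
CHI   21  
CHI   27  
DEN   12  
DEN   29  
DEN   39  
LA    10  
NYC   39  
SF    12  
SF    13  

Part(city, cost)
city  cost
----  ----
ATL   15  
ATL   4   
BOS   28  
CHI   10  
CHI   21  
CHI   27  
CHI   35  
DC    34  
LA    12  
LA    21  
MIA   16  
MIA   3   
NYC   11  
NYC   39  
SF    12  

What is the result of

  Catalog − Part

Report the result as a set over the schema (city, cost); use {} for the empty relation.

{(DEN, 12), (DEN, 29), (DEN, 39), (LA, 10), (SF, 13)}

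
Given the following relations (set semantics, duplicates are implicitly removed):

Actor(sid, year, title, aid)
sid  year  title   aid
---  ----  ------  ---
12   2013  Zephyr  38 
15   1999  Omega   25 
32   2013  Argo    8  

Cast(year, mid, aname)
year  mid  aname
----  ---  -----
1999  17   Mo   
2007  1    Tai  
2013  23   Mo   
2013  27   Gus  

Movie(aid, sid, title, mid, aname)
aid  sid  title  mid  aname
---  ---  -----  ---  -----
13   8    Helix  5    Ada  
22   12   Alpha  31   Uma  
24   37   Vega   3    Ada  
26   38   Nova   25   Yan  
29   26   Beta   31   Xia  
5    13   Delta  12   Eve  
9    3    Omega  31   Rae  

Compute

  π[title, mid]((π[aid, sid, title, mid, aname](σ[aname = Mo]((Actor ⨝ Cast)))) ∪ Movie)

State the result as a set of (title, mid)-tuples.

{(Alpha, 31), (Argo, 23), (Beta, 31), (Delta, 12), (Helix, 5), (Nova, 25), (Omega, 17), (Omega, 31), (Vega, 3), (Zephyr, 23)}

Natural join on year: {(12, 2013, Zephyr, 38, 23, Mo), (12, 2013, Zephyr, 38, 27, Gus), (15, 1999, Omega, 25, 17, Mo), (32, 2013, Argo, 8, 23, Mo), (32, 2013, Argo, 8, 27, Gus)}
Apply σ_{aname = Mo}; surviving tuples: {(12, 2013, Zephyr, 38, 23, Mo), (15, 1999, Omega, 25, 17, Mo), (32, 2013, Argo, 8, 23, Mo)}
Projecting to aid, sid, title, mid, aname: {(25, 15, Omega, 17, Mo), (38, 12, Zephyr, 23, Mo), (8, 32, Argo, 23, Mo)}
Set union of the two operands is {(13, 8, Helix, 5, Ada), (22, 12, Alpha, 31, Uma), (24, 37, Vega, 3, Ada), (25, 15, Omega, 17, Mo), (26, 38, Nova, 25, Yan), (29, 26, Beta, 31, Xia), (38, 12, Zephyr, 23, Mo), (5, 13, Delta, 12, Eve), (8, 32, Argo, 23, Mo), (9, 3, Omega, 31, Rae)}.
Projecting to title, mid: {(Alpha, 31), (Argo, 23), (Beta, 31), (Delta, 12), (Helix, 5), (Nova, 25), (Omega, 17), (Omega, 31), (Vega, 3), (Zephyr, 23)}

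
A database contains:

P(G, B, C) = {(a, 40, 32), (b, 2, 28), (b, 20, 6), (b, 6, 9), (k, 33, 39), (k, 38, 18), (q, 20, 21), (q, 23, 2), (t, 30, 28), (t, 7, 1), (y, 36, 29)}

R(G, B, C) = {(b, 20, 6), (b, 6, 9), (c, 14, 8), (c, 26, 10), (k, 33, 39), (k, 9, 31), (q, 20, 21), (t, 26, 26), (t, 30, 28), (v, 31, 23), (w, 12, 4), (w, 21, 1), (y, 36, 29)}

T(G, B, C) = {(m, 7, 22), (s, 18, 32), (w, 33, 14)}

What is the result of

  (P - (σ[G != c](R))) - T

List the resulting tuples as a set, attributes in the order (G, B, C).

{(a, 40, 32), (b, 2, 28), (k, 38, 18), (q, 23, 2), (t, 7, 1)}

Filtering on G != c leaves {(b, 20, 6), (b, 6, 9), (k, 33, 39), (k, 9, 31), (q, 20, 21), (t, 26, 26), (t, 30, 28), (v, 31, 23), (w, 12, 4), (w, 21, 1), (y, 36, 29)}.
Taking the difference: {(a, 40, 32), (b, 2, 28), (k, 38, 18), (q, 23, 2), (t, 7, 1)}
Taking the difference: {(a, 40, 32), (b, 2, 28), (k, 38, 18), (q, 23, 2), (t, 7, 1)}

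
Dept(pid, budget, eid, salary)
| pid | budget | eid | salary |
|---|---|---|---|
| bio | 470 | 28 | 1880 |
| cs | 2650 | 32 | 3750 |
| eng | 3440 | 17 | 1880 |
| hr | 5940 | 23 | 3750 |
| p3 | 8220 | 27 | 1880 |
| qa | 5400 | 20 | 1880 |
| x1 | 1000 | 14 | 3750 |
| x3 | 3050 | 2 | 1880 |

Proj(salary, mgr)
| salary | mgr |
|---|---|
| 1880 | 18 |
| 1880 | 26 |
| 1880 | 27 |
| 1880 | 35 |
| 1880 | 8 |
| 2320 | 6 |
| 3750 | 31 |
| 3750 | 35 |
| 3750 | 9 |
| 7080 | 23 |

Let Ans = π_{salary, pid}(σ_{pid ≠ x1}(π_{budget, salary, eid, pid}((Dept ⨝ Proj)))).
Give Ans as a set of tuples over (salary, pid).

{(1880, bio), (1880, eng), (1880, p3), (1880, qa), (1880, x3), (3750, cs), (3750, hr)}

Natural join on salary: {(bio, 470, 28, 1880, 18), (bio, 470, 28, 1880, 26), (bio, 470, 28, 1880, 27), (bio, 470, 28, 1880, 35), (bio, 470, 28, 1880, 8), (cs, 2650, 32, 3750, 31), (cs, 2650, 32, 3750, 35), (cs, 2650, 32, 3750, 9), (eng, 3440, 17, 1880, 18), (eng, 3440, 17, 1880, 26), (eng, 3440, 17, 1880, 27), (eng, 3440, 17, 1880, 35), (eng, 3440, 17, 1880, 8), (hr, 5940, 23, 3750, 31), (hr, 5940, 23, 3750, 35), (hr, 5940, 23, 3750, 9), (p3, 8220, 27, 1880, 18), (p3, 8220, 27, 1880, 26), (p3, 8220, 27, 1880, 27), (p3, 8220, 27, 1880, 35), (p3, 8220, 27, 1880, 8), (qa, 5400, 20, 1880, 18), (qa, 5400, 20, 1880, 26), (qa, 5400, 20, 1880, 27), (qa, 5400, 20, 1880, 35), (qa, 5400, 20, 1880, 8), (x1, 1000, 14, 3750, 31), (x1, 1000, 14, 3750, 35), (x1, 1000, 14, 3750, 9), (x3, 3050, 2, 1880, 18), (x3, 3050, 2, 1880, 26), (x3, 3050, 2, 1880, 27), (x3, 3050, 2, 1880, 35), (x3, 3050, 2, 1880, 8)}
Projecting to budget, salary, eid, pid (26 duplicate(s) eliminated): {(1000, 3750, 14, x1), (2650, 3750, 32, cs), (3050, 1880, 2, x3), (3440, 1880, 17, eng), (470, 1880, 28, bio), (5400, 1880, 20, qa), (5940, 3750, 23, hr), (8220, 1880, 27, p3)}
Apply σ_{pid ≠ x1}; surviving tuples: {(2650, 3750, 32, cs), (3050, 1880, 2, x3), (3440, 1880, 17, eng), (470, 1880, 28, bio), (5400, 1880, 20, qa), (5940, 3750, 23, hr), (8220, 1880, 27, p3)}
Projecting to salary, pid: {(1880, bio), (1880, eng), (1880, p3), (1880, qa), (1880, x3), (3750, cs), (3750, hr)}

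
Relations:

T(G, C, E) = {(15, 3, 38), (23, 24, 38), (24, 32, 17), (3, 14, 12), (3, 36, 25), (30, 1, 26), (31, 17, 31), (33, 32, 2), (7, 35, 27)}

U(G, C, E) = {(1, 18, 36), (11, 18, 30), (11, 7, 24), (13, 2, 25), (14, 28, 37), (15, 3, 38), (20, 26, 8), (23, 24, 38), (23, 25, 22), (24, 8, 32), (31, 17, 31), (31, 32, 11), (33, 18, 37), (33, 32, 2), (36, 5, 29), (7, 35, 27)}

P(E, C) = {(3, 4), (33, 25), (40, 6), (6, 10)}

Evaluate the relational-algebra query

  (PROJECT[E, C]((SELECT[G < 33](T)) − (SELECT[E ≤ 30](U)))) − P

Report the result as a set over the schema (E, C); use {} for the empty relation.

{(12, 14), (17, 32), (25, 36), (26, 1), (31, 17), (38, 24), (38, 3)}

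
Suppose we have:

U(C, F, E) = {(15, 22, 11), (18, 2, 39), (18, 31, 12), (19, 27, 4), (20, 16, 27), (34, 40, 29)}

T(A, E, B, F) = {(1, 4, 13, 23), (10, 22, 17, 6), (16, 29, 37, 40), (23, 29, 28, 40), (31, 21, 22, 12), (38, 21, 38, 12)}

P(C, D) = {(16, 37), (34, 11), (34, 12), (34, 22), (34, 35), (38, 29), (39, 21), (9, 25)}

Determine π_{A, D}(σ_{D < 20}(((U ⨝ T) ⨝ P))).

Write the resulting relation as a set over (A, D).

{(16, 11), (16, 12), (23, 11), (23, 12)}

Joining U and T on F, E yields {(34, 40, 29, 16, 37), (34, 40, 29, 23, 28)}.
Joining (U ⨝ T) and P on C yields {(34, 40, 29, 16, 37, 11), (34, 40, 29, 16, 37, 12), (34, 40, 29, 16, 37, 22), (34, 40, 29, 16, 37, 35), (34, 40, 29, 23, 28, 11), (34, 40, 29, 23, 28, 12), (34, 40, 29, 23, 28, 22), (34, 40, 29, 23, 28, 35)}.
Filtering on D < 20 leaves {(34, 40, 29, 16, 37, 11), (34, 40, 29, 16, 37, 12), (34, 40, 29, 23, 28, 11), (34, 40, 29, 23, 28, 12)}.
π[A, D]: project onto (A, D) → {(16, 11), (16, 12), (23, 11), (23, 12)}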